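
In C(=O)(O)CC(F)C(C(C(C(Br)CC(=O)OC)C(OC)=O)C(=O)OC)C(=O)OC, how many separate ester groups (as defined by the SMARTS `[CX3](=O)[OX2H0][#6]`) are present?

[CX3](=O)[OX2H0][#6] is the SMARTS for an ester: a carbonyl carbon bonded to an oxygen that is itself bonded to carbon (no H on that O).
The molecule carries 4 separate instances of a methyl-ester group (-C(=O)OCH3) meeting every constraint; each maps to a distinct set of atoms, giving 4 matches.

4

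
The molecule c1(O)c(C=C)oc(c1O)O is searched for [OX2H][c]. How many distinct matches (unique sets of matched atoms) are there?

[OX2H][c] is the SMARTS for a phenol: a hydroxyl oxygen attached to an aromatic carbon.
The molecule carries 3 separate instances of a hydroxyl group (-OH) meeting every constraint; each maps to a distinct set of atoms, giving 3 matches.

3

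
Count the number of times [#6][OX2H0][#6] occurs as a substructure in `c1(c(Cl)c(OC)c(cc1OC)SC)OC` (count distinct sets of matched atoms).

3

[#6][OX2H0][#6] is the SMARTS for an ether: an aliphatic oxygen bridging two carbons with no H on the oxygen.
The molecule carries 3 separate instances of a methoxy ether (-OCH3) meeting every constraint; each maps to a distinct set of atoms, giving 3 matches.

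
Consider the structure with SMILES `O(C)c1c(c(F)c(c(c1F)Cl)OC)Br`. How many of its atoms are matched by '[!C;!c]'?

6

Check the 14 heavy atoms by environment: 6× c (aromatic) → no; 2× O → match; 2× C → no; 1× Br → match; 2× F → match; 1× Cl → match.
Summing the matching environments: 2 + 1 + 2 + 1 = 6 matching atoms.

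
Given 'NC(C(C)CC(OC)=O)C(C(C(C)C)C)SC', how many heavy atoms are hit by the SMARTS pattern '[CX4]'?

12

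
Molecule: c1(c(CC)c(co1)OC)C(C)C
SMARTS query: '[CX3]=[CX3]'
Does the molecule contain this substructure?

The pattern [CX3]=[CX3] describes a non-aromatic C=C double bond between two sp2 carbons — an alkene.
The closest candidate here is an ethyl group (-CH2CH3), but its C-C bond is a single bond between CX4 carbons, not CX3=CX3. No other fragment satisfies the full query, so there is no match.

No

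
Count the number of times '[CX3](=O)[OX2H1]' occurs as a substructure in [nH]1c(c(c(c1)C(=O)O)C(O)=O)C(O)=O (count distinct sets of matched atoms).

3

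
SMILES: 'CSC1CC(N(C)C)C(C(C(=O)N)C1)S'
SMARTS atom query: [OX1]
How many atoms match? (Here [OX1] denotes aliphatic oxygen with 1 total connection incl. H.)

1

Check the 15 heavy atoms by environment: 9× C (X4) → no; 1× C (X3) → no; 1× O (X1) → match; 2× N (X3) → no; 2× S (X2) → no.
That gives 1 matching atom.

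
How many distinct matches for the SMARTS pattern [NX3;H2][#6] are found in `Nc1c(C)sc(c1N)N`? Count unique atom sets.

[NX3;H2][#6] is the SMARTS for a primary amine: a trivalent nitrogen with two H attached to carbon.
The molecule carries 3 separate instances of a primary amino group (-NH2) meeting every constraint; each maps to a distinct set of atoms, giving 3 matches.

3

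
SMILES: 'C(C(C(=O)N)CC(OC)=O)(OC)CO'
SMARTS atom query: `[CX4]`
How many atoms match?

6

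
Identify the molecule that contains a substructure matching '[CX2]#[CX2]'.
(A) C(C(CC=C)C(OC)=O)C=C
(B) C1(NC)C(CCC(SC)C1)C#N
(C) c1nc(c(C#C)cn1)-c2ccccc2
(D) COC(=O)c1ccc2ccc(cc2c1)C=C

C

[CX2]#[CX2] describes a carbon-carbon triple bond (an alkyne).
(A) has a vinyl group (-CH=CH2) but the C=C is a double bond; both carbons are CX3, not CX2.
(B) has a nitrile (-C#N) but the triple bond is C#N, not C#C.
(C) contains an ethynyl group (-C#CH), which satisfies every atom and bond constraint.
(D) has a vinyl group (-CH=CH2) but the C=C is a double bond; both carbons are CX3, not CX2.
So the answer is (C).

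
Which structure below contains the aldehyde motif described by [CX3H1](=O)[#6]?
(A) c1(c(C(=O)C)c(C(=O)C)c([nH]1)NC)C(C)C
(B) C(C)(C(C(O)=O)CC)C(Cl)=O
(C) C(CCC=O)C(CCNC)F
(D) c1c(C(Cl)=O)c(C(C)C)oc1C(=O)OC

C

[CX3H1](=O)[#6] describes an sp2 carbon with one H, double-bonded to O and single-bonded to carbon (an aldehyde).
(A) has an acetyl/ketone group (-C(=O)CH3) but the carbonyl carbon has H0 (two carbon neighbours), not H1.
(B) has a carboxylic acid group (-C(=O)OH) but the carbonyl carbon has H0 and is bonded to O, not H1.
(C) contains an aldehyde (-CHO), which satisfies every atom and bond constraint.
(D) has a methyl-ester group (-C(=O)OCH3) but the carbonyl carbon has H0, not H1.
So the answer is (C).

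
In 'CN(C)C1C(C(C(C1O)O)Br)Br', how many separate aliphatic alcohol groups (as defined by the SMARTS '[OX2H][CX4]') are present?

2

[OX2H][CX4] is the SMARTS for an aliphatic alcohol: a hydroxyl oxygen bound to an sp3 (X4) carbon.
The molecule carries 2 separate instances of a hydroxyl group (-OH) meeting every constraint; each maps to a distinct set of atoms, giving 2 matches.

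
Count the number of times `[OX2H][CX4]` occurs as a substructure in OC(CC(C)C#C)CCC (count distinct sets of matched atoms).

1

[OX2H][CX4] is the SMARTS for an aliphatic alcohol: a hydroxyl oxygen bound to an sp3 (X4) carbon.
Exactly one fragment in the molecule meets all constraints, giving 1 match.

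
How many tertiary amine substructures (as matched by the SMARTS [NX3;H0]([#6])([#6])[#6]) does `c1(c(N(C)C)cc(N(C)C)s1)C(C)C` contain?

2

[NX3;H0]([#6])([#6])[#6] is the SMARTS for a tertiary amine: a trivalent nitrogen with no H, bonded to three carbons.
The molecule carries 2 separate instances of a dimethylamino group (-N(CH3)2) meeting every constraint; each maps to a distinct set of atoms, giving 2 matches.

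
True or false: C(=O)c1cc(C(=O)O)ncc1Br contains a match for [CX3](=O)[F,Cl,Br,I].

False

The pattern [CX3](=O)[F,Cl,Br,I] describes a carbonyl carbon bonded to a halogen — an acyl halide.
The closest candidate here is a carboxylic acid group (-C(=O)OH), but the carbonyl is bonded to -OH, not to a halogen. No other fragment satisfies the full query, so there is no match.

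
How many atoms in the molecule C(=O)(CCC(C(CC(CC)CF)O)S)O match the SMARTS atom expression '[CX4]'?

9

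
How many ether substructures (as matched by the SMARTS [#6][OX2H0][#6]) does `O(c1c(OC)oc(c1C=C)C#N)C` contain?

[#6][OX2H0][#6] is the SMARTS for an ether: an aliphatic oxygen bridging two carbons with no H on the oxygen.
The molecule carries 2 separate instances of a methoxy ether (-OCH3) meeting every constraint; each maps to a distinct set of atoms, giving 2 matches.

2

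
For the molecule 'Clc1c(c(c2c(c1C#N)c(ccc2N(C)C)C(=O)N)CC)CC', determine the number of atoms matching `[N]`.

Check the 23 heavy atoms by environment: 10× c (aromatic) → no; 8× C → no; 3× N → match; 1× Cl → no; 1× O → no.
That gives 3 matching atoms.

3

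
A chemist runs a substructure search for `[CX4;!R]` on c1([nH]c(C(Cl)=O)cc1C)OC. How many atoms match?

2

Check the 11 heavy atoms by environment: 1× n (aromatic, X3, in 5-ring) → no; 4× c (aromatic, X3, in 5-ring) → no; 2× C (X4, acyclic) → match; 1× C (X3, acyclic) → no; 1× O (X1, acyclic) → no; 1× Cl (X1, acyclic) → no; 1× O (X2, acyclic) → no.
That gives 2 matching atoms.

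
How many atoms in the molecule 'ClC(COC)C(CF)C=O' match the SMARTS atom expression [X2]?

1

The query [X2] means: any atom with exactly two total connections (bonds + H).
Check the 10 heavy atoms by environment: 5× C (X4) → no; 1× F (X1) → no; 1× O (X2) → match; 1× Cl (X1) → no; 1× C (X3) → no; 1× O (X1) → no.
That gives 1 matching atom.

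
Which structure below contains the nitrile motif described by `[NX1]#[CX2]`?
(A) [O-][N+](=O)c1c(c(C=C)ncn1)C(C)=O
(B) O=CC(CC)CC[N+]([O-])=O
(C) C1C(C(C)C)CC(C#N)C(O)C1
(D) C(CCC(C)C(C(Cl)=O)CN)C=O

C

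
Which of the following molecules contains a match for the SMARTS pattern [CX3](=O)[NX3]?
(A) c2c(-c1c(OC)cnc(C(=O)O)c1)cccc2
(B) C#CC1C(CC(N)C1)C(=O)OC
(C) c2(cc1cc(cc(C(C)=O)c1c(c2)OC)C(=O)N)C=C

[CX3](=O)[NX3] describes a carbonyl carbon bonded to a trivalent nitrogen (an amide).
(A) has a carboxylic acid group (-C(=O)OH) but the carbonyl is bonded to O, not to an NX3 nitrogen.
(B) has a primary amino group (-NH2) but the -NH2 is not attached to a carbonyl carbon.
(C) contains a primary amide (-C(=O)NH2), which satisfies every atom and bond constraint.
So the answer is (C).

C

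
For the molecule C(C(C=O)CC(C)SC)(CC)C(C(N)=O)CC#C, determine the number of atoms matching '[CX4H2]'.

3

The query [CX4H2] means: sp3 carbon (X4) with exactly two hydrogens.
Check the 18 heavy atoms by environment: 3× C (H3, X4) → no; 4× C (H1, X4) → no; 3× C (H2, X4) → match; 1× C (H0, X3) → no; 2× O (H0, X1) → no; 1× N (H2, X3) → no; 1× C (H0, X2) → no; 1× C (H1, X2) → no; 1× C (H1, X3) → no; 1× S (H0, X2) → no.
That gives 3 matching atoms.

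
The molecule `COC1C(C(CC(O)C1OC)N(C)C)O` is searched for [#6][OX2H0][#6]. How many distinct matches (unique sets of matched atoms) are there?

2

[#6][OX2H0][#6] is the SMARTS for an ether: an aliphatic oxygen bridging two carbons with no H on the oxygen.
The molecule carries 2 separate instances of a methoxy ether (-OCH3) meeting every constraint; each maps to a distinct set of atoms, giving 2 matches.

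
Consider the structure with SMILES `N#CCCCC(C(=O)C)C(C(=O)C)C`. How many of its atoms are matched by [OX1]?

2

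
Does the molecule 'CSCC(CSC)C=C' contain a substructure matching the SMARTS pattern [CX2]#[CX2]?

No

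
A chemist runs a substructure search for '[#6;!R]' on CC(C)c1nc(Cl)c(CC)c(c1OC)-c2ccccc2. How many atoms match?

6

Check the 20 heavy atoms by environment: 1× n (aromatic, in 6-ring) → no; 11× c (aromatic, in 6-ring) → no; 1× O (acyclic) → no; 6× C (acyclic) → match; 1× Cl (acyclic) → no.
That gives 6 matching atoms.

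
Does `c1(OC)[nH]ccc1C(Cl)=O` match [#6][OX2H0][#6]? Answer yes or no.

The pattern [#6][OX2H0][#6] describes an aliphatic oxygen bridging two carbons with no H on the oxygen — an ether.
The molecule carries a methoxy ether (-OCH3), whose atoms satisfy every constraint of the query, so the pattern matches.

Yes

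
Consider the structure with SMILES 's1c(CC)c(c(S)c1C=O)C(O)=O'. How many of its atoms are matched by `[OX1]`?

2

Check the 13 heavy atoms by environment: 1× s (aromatic, X2) → no; 4× c (aromatic, X3) → no; 2× C (X4) → no; 2× C (X3) → no; 2× O (X1) → match; 1× O (X2) → no; 1× S (X2) → no.
That gives 2 matching atoms.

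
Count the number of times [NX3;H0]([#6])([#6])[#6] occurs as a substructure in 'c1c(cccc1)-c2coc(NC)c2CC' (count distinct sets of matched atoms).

[NX3;H0]([#6])([#6])[#6] is the SMARTS for a tertiary amine: a trivalent nitrogen with no H, bonded to three carbons.
The molecule has an N-methylamino group (-NHCH3), but the nitrogen still has one H (H1), not H0; nothing else fits, so there are 0 matches.

0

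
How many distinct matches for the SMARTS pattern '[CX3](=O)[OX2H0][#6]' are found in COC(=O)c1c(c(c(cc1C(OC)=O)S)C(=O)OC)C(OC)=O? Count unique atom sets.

4

[CX3](=O)[OX2H0][#6] is the SMARTS for an ester: a carbonyl carbon bonded to an oxygen that is itself bonded to carbon (no H on that O).
The molecule carries 4 separate instances of a methyl-ester group (-C(=O)OCH3) meeting every constraint; each maps to a distinct set of atoms, giving 4 matches.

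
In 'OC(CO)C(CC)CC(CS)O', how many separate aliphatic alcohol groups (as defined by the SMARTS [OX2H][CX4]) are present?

3

[OX2H][CX4] is the SMARTS for an aliphatic alcohol: a hydroxyl oxygen bound to an sp3 (X4) carbon.
The molecule carries 3 separate instances of a hydroxyl group (-OH) meeting every constraint; each maps to a distinct set of atoms, giving 3 matches.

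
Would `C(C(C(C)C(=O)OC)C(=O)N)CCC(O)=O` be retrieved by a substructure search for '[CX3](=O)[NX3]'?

The pattern [CX3](=O)[NX3] describes a carbonyl carbon bonded to a trivalent nitrogen — an amide.
The molecule carries a primary amide (-C(=O)NH2), whose atoms satisfy every constraint of the query, so the pattern matches.

Yes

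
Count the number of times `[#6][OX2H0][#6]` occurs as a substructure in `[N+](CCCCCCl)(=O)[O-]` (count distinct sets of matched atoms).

0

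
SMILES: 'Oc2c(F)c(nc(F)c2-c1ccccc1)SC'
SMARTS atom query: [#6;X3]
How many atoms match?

11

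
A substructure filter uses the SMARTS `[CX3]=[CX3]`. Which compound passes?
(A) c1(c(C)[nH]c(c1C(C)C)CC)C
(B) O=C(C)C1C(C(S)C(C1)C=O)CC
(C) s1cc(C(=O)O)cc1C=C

C

[CX3]=[CX3] describes a non-aromatic C=C double bond between two sp2 carbons (an alkene).
(A) has an ethyl group (-CH2CH3) but its C-C bond is a single bond between CX4 carbons, not CX3=CX3.
(B) has an ethyl group (-CH2CH3) but its C-C bond is a single bond between CX4 carbons, not CX3=CX3.
(C) contains a vinyl group (-CH=CH2), which satisfies every atom and bond constraint.
So the answer is (C).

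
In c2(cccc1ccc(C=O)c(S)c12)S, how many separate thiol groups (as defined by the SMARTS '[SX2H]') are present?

2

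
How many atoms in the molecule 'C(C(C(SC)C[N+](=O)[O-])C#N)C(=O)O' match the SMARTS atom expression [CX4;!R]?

5

The query [CX4;!R] means: aliphatic carbon with four total connections, not in a ring.
Check the 14 heavy atoms by environment: 5× C (X4, acyclic) → match; 1× C (X2, acyclic) → no; 1× N (X1, acyclic) → no; 1× N (charge +1, X3, acyclic) → no; 1× O (charge -1, X1, acyclic) → no; 2× O (X1, acyclic) → no; 1× S (X2, acyclic) → no; 1× C (X3, acyclic) → no; 1× O (X2, acyclic) → no.
That gives 5 matching atoms.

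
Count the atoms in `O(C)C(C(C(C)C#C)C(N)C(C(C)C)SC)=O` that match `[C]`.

13

The query [C] means: uppercase C matches aliphatic (non-aromatic) carbon only.
Check the 17 heavy atoms by environment: 13× C → match; 2× O → no; 1× N → no; 1× S → no.
That gives 13 matching atoms.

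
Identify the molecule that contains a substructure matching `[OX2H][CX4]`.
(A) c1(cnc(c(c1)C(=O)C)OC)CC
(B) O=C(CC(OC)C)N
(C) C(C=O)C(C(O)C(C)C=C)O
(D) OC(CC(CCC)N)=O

C

[OX2H][CX4] describes a hydroxyl oxygen bound to an sp3 (X4) carbon (an aliphatic alcohol).
(A) has a methoxy ether (-OCH3) but the oxygen has H0 (ether), not H1.
(B) has a methoxy ether (-OCH3) but the oxygen has H0 (ether), not H1.
(C) contains a hydroxyl group (-OH), which satisfies every atom and bond constraint.
(D) has a carboxylic acid group (-C(=O)OH) but the -OH is on a CX3 carbonyl carbon, not a CX4 carbon.
So the answer is (C).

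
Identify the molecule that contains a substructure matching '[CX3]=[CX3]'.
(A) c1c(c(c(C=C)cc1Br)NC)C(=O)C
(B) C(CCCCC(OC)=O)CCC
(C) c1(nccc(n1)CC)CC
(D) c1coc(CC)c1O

A

[CX3]=[CX3] describes a non-aromatic C=C double bond between two sp2 carbons (an alkene).
(A) contains a vinyl group (-CH=CH2), which satisfies every atom and bond constraint.
(B) has an ethyl group (-CH2CH3) but its C-C bond is a single bond between CX4 carbons, not CX3=CX3.
(C) has an ethyl group (-CH2CH3) but its C-C bond is a single bond between CX4 carbons, not CX3=CX3.
(D) has an ethyl group (-CH2CH3) but its C-C bond is a single bond between CX4 carbons, not CX3=CX3.
So the answer is (A).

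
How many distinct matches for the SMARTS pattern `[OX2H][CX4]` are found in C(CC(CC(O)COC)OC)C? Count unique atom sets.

1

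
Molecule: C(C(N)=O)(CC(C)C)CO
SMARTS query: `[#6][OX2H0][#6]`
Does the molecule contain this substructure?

The pattern [#6][OX2H0][#6] describes an aliphatic oxygen bridging two carbons with no H on the oxygen — an ether.
The closest candidate here is a hydroxyl group (-OH), but the oxygen has H1, not H0 bridging two carbons. No other fragment satisfies the full query, so there is no match.

No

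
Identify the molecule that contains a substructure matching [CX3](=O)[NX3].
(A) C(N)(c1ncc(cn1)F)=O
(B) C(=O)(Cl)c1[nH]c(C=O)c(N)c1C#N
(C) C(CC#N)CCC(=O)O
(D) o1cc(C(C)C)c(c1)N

A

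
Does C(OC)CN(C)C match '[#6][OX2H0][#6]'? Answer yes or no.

Yes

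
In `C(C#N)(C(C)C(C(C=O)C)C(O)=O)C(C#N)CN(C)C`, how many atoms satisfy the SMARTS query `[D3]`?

7

The query [D3] means: atom with exactly three heavy-atom neighbours.
Check the 20 heavy atoms by environment: 4× C (D1) → no; 6× C (D3) → match; 4× C (D2) → no; 2× N (D1) → no; 3× O (D1) → no; 1× N (D3) → match.
Summing the matching environments: 6 + 1 = 7 matching atoms.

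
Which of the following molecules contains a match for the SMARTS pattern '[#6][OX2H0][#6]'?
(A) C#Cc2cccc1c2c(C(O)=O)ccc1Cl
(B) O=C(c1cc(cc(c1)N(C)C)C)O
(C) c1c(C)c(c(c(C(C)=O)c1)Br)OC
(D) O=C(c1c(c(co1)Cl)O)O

C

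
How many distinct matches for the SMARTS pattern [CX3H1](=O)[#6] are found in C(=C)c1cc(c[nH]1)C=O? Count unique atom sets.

[CX3H1](=O)[#6] is the SMARTS for an aldehyde: an sp2 carbon with one H, double-bonded to O and single-bonded to carbon.
Exactly one fragment in the molecule meets all constraints, giving 1 match.

1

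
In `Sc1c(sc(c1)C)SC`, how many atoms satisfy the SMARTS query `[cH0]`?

3

Check the 9 heavy atoms by environment: 1× s (aromatic, H0) → no; 3× c (aromatic, H0) → match; 1× c (aromatic, H1) → no; 1× S (H0) → no; 2× C (H3) → no; 1× S (H1) → no.
That gives 3 matching atoms.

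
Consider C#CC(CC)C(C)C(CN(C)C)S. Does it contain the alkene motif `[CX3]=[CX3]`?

The pattern [CX3]=[CX3] describes a non-aromatic C=C double bond between two sp2 carbons — an alkene.
The closest candidate here is an ethynyl group (-C#CH), but the C-C bond is a triple bond, not a double bond. No other fragment satisfies the full query, so there is no match.

No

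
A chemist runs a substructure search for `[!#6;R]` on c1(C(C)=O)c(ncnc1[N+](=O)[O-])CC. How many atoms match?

The query [!#6;R] means: non-carbon atom that is part of a ring.
Check the 14 heavy atoms by environment: 2× n (aromatic, in 6-ring) → match; 4× c (aromatic, in 6-ring) → no; 4× C (acyclic) → no; 2× O (acyclic) → no; 1× N (charge +1, acyclic) → no; 1× O (charge -1, acyclic) → no.
That gives 2 matching atoms.

2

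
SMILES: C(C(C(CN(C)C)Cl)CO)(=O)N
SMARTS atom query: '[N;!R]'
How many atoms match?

Check the 12 heavy atoms by environment: 7× C (acyclic) → no; 2× N (acyclic) → match; 2× O (acyclic) → no; 1× Cl (acyclic) → no.
That gives 2 matching atoms.

2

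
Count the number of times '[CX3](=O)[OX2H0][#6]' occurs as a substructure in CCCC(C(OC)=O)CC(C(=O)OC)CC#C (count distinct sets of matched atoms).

2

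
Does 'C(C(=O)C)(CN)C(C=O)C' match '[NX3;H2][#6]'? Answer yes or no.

The pattern [NX3;H2][#6] describes a trivalent nitrogen with two H attached to carbon — a primary amine.
The molecule carries a primary amino group (-NH2), whose atoms satisfy every constraint of the query, so the pattern matches.

Yes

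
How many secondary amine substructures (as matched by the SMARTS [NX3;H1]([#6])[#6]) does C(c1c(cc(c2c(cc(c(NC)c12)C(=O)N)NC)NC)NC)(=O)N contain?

4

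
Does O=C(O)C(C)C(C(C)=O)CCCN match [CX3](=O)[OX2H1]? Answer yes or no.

Yes

The pattern [CX3](=O)[OX2H1] describes an sp2 carbon double-bonded to O and single-bonded to an -OH oxygen — a carboxylic acid.
The molecule carries a carboxylic acid group (-C(=O)OH), whose atoms satisfy every constraint of the query, so the pattern matches.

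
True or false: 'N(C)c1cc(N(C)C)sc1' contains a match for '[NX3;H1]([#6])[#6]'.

True

The pattern [NX3;H1]([#6])[#6] describes a trivalent nitrogen with one H, bonded to two carbons — a secondary amine.
The molecule carries an N-methylamino group (-NHCH3), whose atoms satisfy every constraint of the query, so the pattern matches.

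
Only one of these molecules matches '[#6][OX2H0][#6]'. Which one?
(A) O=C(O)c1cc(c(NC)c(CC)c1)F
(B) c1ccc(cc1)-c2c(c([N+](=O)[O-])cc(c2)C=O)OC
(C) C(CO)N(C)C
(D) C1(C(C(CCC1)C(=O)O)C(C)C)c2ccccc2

B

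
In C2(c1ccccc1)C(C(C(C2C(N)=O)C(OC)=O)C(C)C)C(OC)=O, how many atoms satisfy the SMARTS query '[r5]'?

5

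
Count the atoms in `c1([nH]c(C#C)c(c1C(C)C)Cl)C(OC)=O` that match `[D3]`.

The query [D3] means: atom with exactly three heavy-atom neighbours.
Check the 15 heavy atoms by environment: 1× n (aromatic, D2) → no; 4× c (aromatic, D3) → match; 2× C (D3) → match; 1× O (D1) → no; 1× O (D2) → no; 4× C (D1) → no; 1× Cl (D1) → no; 1× C (D2) → no.
Summing the matching environments: 4 + 2 = 6 matching atoms.

6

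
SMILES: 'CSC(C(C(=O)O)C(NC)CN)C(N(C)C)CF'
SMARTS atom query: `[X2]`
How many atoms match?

2

Check the 18 heavy atoms by environment: 10× C (X4) → no; 1× F (X1) → no; 3× N (X3) → no; 1× C (X3) → no; 1× O (X1) → no; 1× O (X2) → match; 1× S (X2) → match.
Summing the matching environments: 1 + 1 = 2 matching atoms.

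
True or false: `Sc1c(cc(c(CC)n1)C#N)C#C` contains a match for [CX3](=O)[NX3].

The pattern [CX3](=O)[NX3] describes a carbonyl carbon bonded to a trivalent nitrogen — an amide.
The closest candidate here is a nitrile (-C#N), but the nitrile N is NX1 (triple-bonded), not NX3. No other fragment satisfies the full query, so there is no match.

False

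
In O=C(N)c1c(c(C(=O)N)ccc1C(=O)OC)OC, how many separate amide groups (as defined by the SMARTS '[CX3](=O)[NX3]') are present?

2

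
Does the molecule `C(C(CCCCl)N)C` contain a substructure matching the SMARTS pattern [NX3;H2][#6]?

Yes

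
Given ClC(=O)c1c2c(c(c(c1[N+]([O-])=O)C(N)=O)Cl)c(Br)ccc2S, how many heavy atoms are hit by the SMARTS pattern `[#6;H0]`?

10

The query [#6;H0] means: any carbon with no attached hydrogen.
Check the 22 heavy atoms by environment: 8× c (aromatic, H0) → match; 2× c (aromatic, H1) → no; 1× Br (H0) → no; 2× C (H0) → match; 3× O (H0) → no; 1× N (H2) → no; 2× Cl (H0) → no; 1× S (H1) → no; 1× N (charge +1, H0) → no; 1× O (charge -1, H0) → no.
Summing the matching environments: 8 + 2 = 10 matching atoms.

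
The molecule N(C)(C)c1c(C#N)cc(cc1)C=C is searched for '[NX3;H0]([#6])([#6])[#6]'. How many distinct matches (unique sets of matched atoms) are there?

[NX3;H0]([#6])([#6])[#6] is the SMARTS for a tertiary amine: a trivalent nitrogen with no H, bonded to three carbons.
Exactly one fragment in the molecule meets all constraints, giving 1 match.

1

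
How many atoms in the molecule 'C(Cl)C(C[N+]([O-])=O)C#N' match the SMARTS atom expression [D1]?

4

Check the 9 heavy atoms by environment: 3× C (D2) → no; 1× C (D3) → no; 1× N (D1) → match; 1× N (charge +1, D3) → no; 1× O (charge -1, D1) → match; 1× O (D1) → match; 1× Cl (D1) → match.
Summing the matching environments: 1 + 1 + 1 + 1 = 4 matching atoms.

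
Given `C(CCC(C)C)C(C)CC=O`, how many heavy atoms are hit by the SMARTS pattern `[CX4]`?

Check the 11 heavy atoms by environment: 9× C (X4) → match; 1× C (X3) → no; 1× O (X1) → no.
That gives 9 matching atoms.

9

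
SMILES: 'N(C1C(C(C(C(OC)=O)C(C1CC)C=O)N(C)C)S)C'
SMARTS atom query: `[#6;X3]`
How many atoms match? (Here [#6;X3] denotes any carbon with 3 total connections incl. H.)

2

Check the 20 heavy atoms by environment: 12× C (X4) → no; 2× C (X3) → match; 2× O (X1) → no; 1× S (X2) → no; 2× N (X3) → no; 1× O (X2) → no.
That gives 2 matching atoms.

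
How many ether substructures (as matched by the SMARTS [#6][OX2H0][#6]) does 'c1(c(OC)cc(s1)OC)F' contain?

[#6][OX2H0][#6] is the SMARTS for an ether: an aliphatic oxygen bridging two carbons with no H on the oxygen.
The molecule carries 2 separate instances of a methoxy ether (-OCH3) meeting every constraint; each maps to a distinct set of atoms, giving 2 matches.

2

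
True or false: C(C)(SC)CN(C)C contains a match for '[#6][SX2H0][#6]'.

The pattern [#6][SX2H0][#6] describes an aliphatic sulfur bridging two carbons with no H on the sulfur — a thioether.
The molecule carries a methylthio ether (-SCH3), whose atoms satisfy every constraint of the query, so the pattern matches.

True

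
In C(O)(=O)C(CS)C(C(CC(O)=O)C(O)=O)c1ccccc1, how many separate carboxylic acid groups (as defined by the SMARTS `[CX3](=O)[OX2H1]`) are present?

3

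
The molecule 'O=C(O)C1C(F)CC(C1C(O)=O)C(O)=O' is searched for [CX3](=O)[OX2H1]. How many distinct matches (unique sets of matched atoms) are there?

3

[CX3](=O)[OX2H1] is the SMARTS for a carboxylic acid: an sp2 carbon double-bonded to O and single-bonded to an -OH oxygen.
The molecule carries 3 separate instances of a carboxylic acid group (-C(=O)OH) meeting every constraint; each maps to a distinct set of atoms, giving 3 matches.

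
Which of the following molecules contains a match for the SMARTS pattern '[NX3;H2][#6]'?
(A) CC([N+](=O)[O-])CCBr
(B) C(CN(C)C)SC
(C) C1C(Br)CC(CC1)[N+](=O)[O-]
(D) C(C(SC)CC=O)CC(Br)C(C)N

[NX3;H2][#6] describes a trivalent nitrogen with two H attached to carbon (a primary amine).
(A) has a nitro group (-[N+](=O)[O-]) but the nitrogen is [N+] with no H, not NX3H2.
(B) has a dimethylamino group (-N(CH3)2) but the nitrogen has H0, not H2.
(C) has a nitro group (-[N+](=O)[O-]) but the nitrogen is [N+] with no H, not NX3H2.
(D) contains a primary amino group (-NH2), which satisfies every atom and bond constraint.
So the answer is (D).

D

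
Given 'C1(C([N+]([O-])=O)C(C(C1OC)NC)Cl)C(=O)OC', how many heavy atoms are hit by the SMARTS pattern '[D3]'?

7

The query [D3] means: atom with exactly three heavy-atom neighbours.
Check the 17 heavy atoms by environment: 6× C (D3) → match; 1× Cl (D1) → no; 2× O (D1) → no; 2× O (D2) → no; 3× C (D1) → no; 1× N (D2) → no; 1× N (charge +1, D3) → match; 1× O (charge -1, D1) → no.
Summing the matching environments: 6 + 1 = 7 matching atoms.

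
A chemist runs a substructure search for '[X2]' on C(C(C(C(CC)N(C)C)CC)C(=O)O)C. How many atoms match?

The query [X2] means: any atom with exactly two total connections (bonds + H).
Check the 15 heavy atoms by environment: 11× C (X4) → no; 1× C (X3) → no; 1× O (X1) → no; 1× O (X2) → match; 1× N (X3) → no.
That gives 1 matching atom.

1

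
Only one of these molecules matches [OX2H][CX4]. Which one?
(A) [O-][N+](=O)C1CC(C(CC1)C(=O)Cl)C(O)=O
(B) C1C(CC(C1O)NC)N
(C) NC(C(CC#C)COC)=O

B

[OX2H][CX4] describes a hydroxyl oxygen bound to an sp3 (X4) carbon (an aliphatic alcohol).
(A) has a carboxylic acid group (-C(=O)OH) but the -OH is on a CX3 carbonyl carbon, not a CX4 carbon.
(B) contains a hydroxyl group (-OH), which satisfies every atom and bond constraint.
(C) has a methoxy ether (-OCH3) but the oxygen has H0 (ether), not H1.
So the answer is (B).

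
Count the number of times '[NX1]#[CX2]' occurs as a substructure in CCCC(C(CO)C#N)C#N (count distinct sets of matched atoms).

[NX1]#[CX2] is the SMARTS for a nitrile: a nitrogen triple-bonded to a two-connected carbon.
The molecule carries 2 separate instances of a nitrile (-C#N) meeting every constraint; each maps to a distinct set of atoms, giving 2 matches.

2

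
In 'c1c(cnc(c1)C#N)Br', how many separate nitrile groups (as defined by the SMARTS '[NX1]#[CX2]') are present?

1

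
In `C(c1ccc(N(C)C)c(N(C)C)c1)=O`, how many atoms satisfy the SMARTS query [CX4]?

The query [CX4] means: C with X4: aliphatic carbon with exactly 4 total connections (bonds + H).
Check the 14 heavy atoms by environment: 6× c (aromatic, X3) → no; 1× C (X3) → no; 1× O (X1) → no; 2× N (X3) → no; 4× C (X4) → match.
That gives 4 matching atoms.

4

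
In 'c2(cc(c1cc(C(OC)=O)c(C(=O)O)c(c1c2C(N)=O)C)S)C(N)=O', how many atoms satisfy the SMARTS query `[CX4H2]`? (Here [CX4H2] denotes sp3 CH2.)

Check the 25 heavy atoms by environment: 8× c (aromatic, H0, X3) → no; 2× c (aromatic, H1, X3) → no; 4× C (H0, X3) → no; 4× O (H0, X1) → no; 1× O (H1, X2) → no; 2× C (H3, X4) → no; 1× O (H0, X2) → no; 2× N (H2, X3) → no; 1× S (H1, X2) → no.
No environment satisfies the query, so 0 matching atoms.

0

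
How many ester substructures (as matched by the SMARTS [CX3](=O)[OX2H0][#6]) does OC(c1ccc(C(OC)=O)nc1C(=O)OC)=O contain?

2

[CX3](=O)[OX2H0][#6] is the SMARTS for an ester: a carbonyl carbon bonded to an oxygen that is itself bonded to carbon (no H on that O).
The molecule carries 2 separate instances of a methyl-ester group (-C(=O)OCH3) meeting every constraint; each maps to a distinct set of atoms, giving 2 matches.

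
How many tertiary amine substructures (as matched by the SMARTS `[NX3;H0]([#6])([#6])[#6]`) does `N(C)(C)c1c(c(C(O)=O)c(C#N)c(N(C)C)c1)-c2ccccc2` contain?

[NX3;H0]([#6])([#6])[#6] is the SMARTS for a tertiary amine: a trivalent nitrogen with no H, bonded to three carbons.
The molecule carries 2 separate instances of a dimethylamino group (-N(CH3)2) meeting every constraint; each maps to a distinct set of atoms, giving 2 matches.

2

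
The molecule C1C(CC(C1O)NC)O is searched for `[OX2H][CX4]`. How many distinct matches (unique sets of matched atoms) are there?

2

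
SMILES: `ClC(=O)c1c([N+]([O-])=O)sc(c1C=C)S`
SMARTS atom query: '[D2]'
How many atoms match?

The query [D2] means: atom with exactly two heavy-atom neighbours.
Check the 14 heavy atoms by environment: 1× s (aromatic, D2) → match; 4× c (aromatic, D3) → no; 1× S (D1) → no; 1× C (D2) → match; 1× C (D1) → no; 1× N (charge +1, D3) → no; 1× O (charge -1, D1) → no; 2× O (D1) → no; 1× C (D3) → no; 1× Cl (D1) → no.
Summing the matching environments: 1 + 1 = 2 matching atoms.

2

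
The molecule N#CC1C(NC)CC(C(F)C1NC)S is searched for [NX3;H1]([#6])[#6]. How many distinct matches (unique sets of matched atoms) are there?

[NX3;H1]([#6])[#6] is the SMARTS for a secondary amine: a trivalent nitrogen with one H, bonded to two carbons.
The molecule carries 2 separate instances of an N-methylamino group (-NHCH3) meeting every constraint; each maps to a distinct set of atoms, giving 2 matches.

2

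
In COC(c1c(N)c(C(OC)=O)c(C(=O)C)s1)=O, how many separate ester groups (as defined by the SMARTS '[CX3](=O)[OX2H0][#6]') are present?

2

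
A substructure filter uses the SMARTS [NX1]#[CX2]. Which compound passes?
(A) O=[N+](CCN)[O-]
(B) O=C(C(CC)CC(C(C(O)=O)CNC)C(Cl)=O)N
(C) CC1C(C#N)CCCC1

C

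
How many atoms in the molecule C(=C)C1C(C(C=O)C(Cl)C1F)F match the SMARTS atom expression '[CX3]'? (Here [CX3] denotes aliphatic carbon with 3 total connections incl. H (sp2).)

3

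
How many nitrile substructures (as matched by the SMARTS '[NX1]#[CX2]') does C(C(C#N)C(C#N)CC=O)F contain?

[NX1]#[CX2] is the SMARTS for a nitrile: a nitrogen triple-bonded to a two-connected carbon.
The molecule carries 2 separate instances of a nitrile (-C#N) meeting every constraint; each maps to a distinct set of atoms, giving 2 matches.

2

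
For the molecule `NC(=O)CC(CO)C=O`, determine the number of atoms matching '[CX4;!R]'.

3

The query [CX4;!R] means: aliphatic carbon with four total connections, not in a ring.
Check the 9 heavy atoms by environment: 3× C (X4, acyclic) → match; 1× O (X2, acyclic) → no; 2× C (X3, acyclic) → no; 2× O (X1, acyclic) → no; 1× N (X3, acyclic) → no.
That gives 3 matching atoms.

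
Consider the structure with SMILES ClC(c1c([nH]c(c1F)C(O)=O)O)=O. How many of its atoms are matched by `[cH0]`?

4

The query [cH0] means: aromatic carbon with no attached hydrogen (substituted or ring-fusion).
Check the 13 heavy atoms by environment: 1× n (aromatic, H1) → no; 4× c (aromatic, H0) → match; 1× F (H0) → no; 2× O (H1) → no; 2× C (H0) → no; 2× O (H0) → no; 1× Cl (H0) → no.
That gives 4 matching atoms.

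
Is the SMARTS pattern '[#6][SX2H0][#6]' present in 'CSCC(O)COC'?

Yes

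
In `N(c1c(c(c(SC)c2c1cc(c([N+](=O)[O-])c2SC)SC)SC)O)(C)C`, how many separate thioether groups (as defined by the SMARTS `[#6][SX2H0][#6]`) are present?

4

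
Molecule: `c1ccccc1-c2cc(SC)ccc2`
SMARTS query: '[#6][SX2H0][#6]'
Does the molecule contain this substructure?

Yes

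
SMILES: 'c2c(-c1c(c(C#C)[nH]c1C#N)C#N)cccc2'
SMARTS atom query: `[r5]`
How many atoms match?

5

Check the 17 heavy atoms by environment: 1× n (aromatic, in 5-ring) → match; 4× c (aromatic, in 5-ring) → match; 4× C (acyclic) → no; 2× N (acyclic) → no; 6× c (aromatic, in 6-ring) → no.
Summing the matching environments: 1 + 4 = 5 matching atoms.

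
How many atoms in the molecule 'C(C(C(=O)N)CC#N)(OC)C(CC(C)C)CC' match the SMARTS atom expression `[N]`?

The query [N] means: uppercase N matches aliphatic (non-aromatic) nitrogen only.
Check the 17 heavy atoms by environment: 13× C → no; 2× N → match; 2× O → no.
That gives 2 matching atoms.

2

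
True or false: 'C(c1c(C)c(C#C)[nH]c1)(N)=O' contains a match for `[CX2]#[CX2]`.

True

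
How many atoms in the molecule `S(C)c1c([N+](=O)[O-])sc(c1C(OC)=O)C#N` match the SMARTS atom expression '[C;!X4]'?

The query [C;!X4] means: aliphatic carbon that does not have four total connections.
Check the 16 heavy atoms by environment: 1× s (aromatic, X2) → no; 4× c (aromatic, X3) → no; 1× C (X3) → match; 2× O (X1) → no; 1× O (X2) → no; 2× C (X4) → no; 1× S (X2) → no; 1× C (X2) → match; 1× N (X1) → no; 1× N (charge +1, X3) → no; 1× O (charge -1, X1) → no.
Summing the matching environments: 1 + 1 = 2 matching atoms.

2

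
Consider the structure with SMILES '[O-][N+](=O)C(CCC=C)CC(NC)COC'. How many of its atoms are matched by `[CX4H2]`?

4

Check the 15 heavy atoms by environment: 4× C (H2, X4) → match; 2× C (H1, X4) → no; 1× C (H1, X3) → no; 1× C (H2, X3) → no; 1× N (H1, X3) → no; 2× C (H3, X4) → no; 1× N (charge +1, H0, X3) → no; 1× O (charge -1, H0, X1) → no; 1× O (H0, X1) → no; 1× O (H0, X2) → no.
That gives 4 matching atoms.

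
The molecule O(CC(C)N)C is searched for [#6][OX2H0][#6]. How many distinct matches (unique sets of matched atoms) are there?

1

[#6][OX2H0][#6] is the SMARTS for an ether: an aliphatic oxygen bridging two carbons with no H on the oxygen.
Exactly one fragment in the molecule meets all constraints, giving 1 match.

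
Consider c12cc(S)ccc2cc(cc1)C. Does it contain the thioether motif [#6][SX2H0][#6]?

The pattern [#6][SX2H0][#6] describes an aliphatic sulfur bridging two carbons with no H on the sulfur — a thioether.
The closest candidate here is a thiol (-SH), but the sulfur has H1, not H0 bridging two carbons. No other fragment satisfies the full query, so there is no match.

No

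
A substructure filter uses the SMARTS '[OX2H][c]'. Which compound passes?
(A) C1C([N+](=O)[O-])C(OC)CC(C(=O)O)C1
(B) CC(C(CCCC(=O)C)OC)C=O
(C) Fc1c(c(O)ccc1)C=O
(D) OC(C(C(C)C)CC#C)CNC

[OX2H][c] describes a hydroxyl oxygen attached to an aromatic carbon (a phenol).
(A) has a methoxy ether (-OCH3) but the oxygen has H0, not H1.
(B) has a methoxy ether (-OCH3) but the oxygen has H0, not H1.
(C) contains a hydroxyl group (-OH), which satisfies every atom and bond constraint.
(D) has a hydroxyl group (-OH) but the -OH is on an aliphatic carbon, not an aromatic c.
So the answer is (C).

C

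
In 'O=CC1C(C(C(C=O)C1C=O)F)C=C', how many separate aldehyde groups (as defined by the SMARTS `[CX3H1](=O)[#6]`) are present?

3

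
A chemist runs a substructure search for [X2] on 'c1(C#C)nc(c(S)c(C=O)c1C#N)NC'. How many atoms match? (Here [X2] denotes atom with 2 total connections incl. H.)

The query [X2] means: any atom with exactly two total connections (bonds + H).
Check the 15 heavy atoms by environment: 1× n (aromatic, X2) → match; 5× c (aromatic, X3) → no; 3× C (X2) → match; 1× N (X3) → no; 1× C (X4) → no; 1× C (X3) → no; 1× O (X1) → no; 1× S (X2) → match; 1× N (X1) → no.
Summing the matching environments: 1 + 3 + 1 = 5 matching atoms.

5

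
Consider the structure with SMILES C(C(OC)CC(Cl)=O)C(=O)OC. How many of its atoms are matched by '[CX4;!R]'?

5

The query [CX4;!R] means: aliphatic carbon with four total connections, not in a ring.
Check the 12 heavy atoms by environment: 5× C (X4, acyclic) → match; 2× C (X3, acyclic) → no; 2× O (X1, acyclic) → no; 1× Cl (X1, acyclic) → no; 2× O (X2, acyclic) → no.
That gives 5 matching atoms.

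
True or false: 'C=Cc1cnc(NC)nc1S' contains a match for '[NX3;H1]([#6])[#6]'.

True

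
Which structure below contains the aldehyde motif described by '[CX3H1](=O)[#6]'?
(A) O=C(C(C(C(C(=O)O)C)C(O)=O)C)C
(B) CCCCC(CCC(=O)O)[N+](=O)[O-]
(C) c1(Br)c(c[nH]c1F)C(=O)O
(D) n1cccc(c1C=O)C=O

[CX3H1](=O)[#6] describes an sp2 carbon with one H, double-bonded to O and single-bonded to carbon (an aldehyde).
(A) has a carboxylic acid group (-C(=O)OH) but the carbonyl carbon has H0 and is bonded to O, not H1.
(B) has a carboxylic acid group (-C(=O)OH) but the carbonyl carbon has H0 and is bonded to O, not H1.
(C) has a carboxylic acid group (-C(=O)OH) but the carbonyl carbon has H0 and is bonded to O, not H1.
(D) contains an aldehyde (-CHO), which satisfies every atom and bond constraint.
So the answer is (D).

D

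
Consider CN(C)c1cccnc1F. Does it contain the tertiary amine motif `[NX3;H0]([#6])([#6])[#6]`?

The pattern [NX3;H0]([#6])([#6])[#6] describes a trivalent nitrogen with no H, bonded to three carbons — a tertiary amine.
The molecule carries a dimethylamino group (-N(CH3)2), whose atoms satisfy every constraint of the query, so the pattern matches.

Yes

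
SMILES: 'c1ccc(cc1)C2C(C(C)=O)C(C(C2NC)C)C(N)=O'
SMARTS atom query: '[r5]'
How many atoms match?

5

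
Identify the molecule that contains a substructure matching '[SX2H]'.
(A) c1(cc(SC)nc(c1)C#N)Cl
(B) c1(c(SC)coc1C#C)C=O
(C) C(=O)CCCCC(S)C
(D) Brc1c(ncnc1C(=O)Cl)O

C

[SX2H] describes an aliphatic sulfur with two connections, one being H (a thiol).
(A) has a methylthio ether (-SCH3) but the sulfur has H0 (bonded to two carbons), not H1.
(B) has a methylthio ether (-SCH3) but the sulfur has H0 (bonded to two carbons), not H1.
(C) contains a thiol (-SH), which satisfies every atom and bond constraint.
(D) has a hydroxyl group (-OH) but it is an -OH, not an -SH.
So the answer is (C).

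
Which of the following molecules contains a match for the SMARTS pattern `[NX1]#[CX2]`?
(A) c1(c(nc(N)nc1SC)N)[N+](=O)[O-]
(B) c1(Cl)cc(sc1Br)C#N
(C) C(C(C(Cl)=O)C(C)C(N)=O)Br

B

[NX1]#[CX2] describes a nitrogen triple-bonded to a two-connected carbon (a nitrile).
(A) has a nitro group (-[N+](=O)[O-]) but there is no C#N triple bond.
(B) contains a nitrile (-C#N), which satisfies every atom and bond constraint.
(C) has a primary amide (-C(=O)NH2) but the nitrogen is NX3, not NX1.
So the answer is (B).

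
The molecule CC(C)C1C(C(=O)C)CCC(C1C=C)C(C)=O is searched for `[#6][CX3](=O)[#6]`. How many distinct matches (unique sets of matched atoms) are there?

[#6][CX3](=O)[#6] is the SMARTS for a ketone: a carbonyl carbon (no H) flanked by two carbons.
The molecule carries 2 separate instances of an acetyl/ketone group (-C(=O)CH3) meeting every constraint; each maps to a distinct set of atoms, giving 2 matches.

2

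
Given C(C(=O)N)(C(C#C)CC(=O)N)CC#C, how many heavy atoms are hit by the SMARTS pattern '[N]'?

2

Check the 14 heavy atoms by environment: 10× C → no; 2× O → no; 2× N → match.
That gives 2 matching atoms.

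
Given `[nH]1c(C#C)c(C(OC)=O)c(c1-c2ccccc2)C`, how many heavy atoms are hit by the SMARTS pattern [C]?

The query [C] means: uppercase C matches aliphatic (non-aromatic) carbon only.
Check the 18 heavy atoms by environment: 1× n (aromatic) → no; 10× c (aromatic) → no; 5× C → match; 2× O → no.
That gives 5 matching atoms.

5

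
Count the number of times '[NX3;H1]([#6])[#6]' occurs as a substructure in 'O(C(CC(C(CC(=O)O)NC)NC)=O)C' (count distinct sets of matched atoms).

[NX3;H1]([#6])[#6] is the SMARTS for a secondary amine: a trivalent nitrogen with one H, bonded to two carbons.
The molecule carries 2 separate instances of an N-methylamino group (-NHCH3) meeting every constraint; each maps to a distinct set of atoms, giving 2 matches.

2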